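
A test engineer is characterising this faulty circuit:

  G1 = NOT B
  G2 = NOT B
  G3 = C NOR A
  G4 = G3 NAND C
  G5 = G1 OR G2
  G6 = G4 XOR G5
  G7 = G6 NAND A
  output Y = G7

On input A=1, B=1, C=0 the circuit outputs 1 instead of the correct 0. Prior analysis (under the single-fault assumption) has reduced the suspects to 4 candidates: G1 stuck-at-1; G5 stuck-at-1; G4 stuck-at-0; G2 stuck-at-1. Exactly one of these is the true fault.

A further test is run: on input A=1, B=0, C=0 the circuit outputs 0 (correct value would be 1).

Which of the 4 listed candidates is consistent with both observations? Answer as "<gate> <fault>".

G4 stuck-at-0

Evaluate each candidate on input A=1, B=0, C=0:
  G1 stuck-at-1: G1=1 [stuck-at-1], G2=1, G3=0, G4=1, G5=1, G6=0, G7=1 → 1 — eliminated
  G5 stuck-at-1: G1=1, G2=1, G3=0, G4=1, G5=1 [stuck-at-1], G6=0, G7=1 → 1 — eliminated
  G4 stuck-at-0: G1=1, G2=1, G3=0, G4=0 [stuck-at-0], G5=1, G6=1, G7=0 → 0 — matches
  G2 stuck-at-1: G1=1, G2=1 [stuck-at-1], G3=0, G4=1, G5=1, G6=0, G7=1 → 1 — eliminated
Only G4 stuck-at-0 reproduces the observed 0.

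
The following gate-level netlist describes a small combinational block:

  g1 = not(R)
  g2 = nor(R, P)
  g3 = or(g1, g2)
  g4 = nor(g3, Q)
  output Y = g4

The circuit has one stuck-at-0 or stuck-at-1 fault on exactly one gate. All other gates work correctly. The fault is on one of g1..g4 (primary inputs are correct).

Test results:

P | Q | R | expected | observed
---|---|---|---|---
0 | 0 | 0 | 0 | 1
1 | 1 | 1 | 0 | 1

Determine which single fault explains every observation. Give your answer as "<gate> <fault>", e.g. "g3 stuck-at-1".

g4 stuck-at-1

Fault-free values for test 1 (P=0, Q=0, R=0): g1=1, g2=1, g3=1, g4=0, giving Y=0. Observed 1.
Test 1: faults giving observed 1 are {g3 stuck-at-0, g4 stuck-at-1}.
Test 2 (P=1, Q=1, R=1): fault-free g1=0, g2=0, g3=0, g4=0 → 0; observed 1. Eliminates g3 stuck-at-0.
Only g4 stuck-at-1 is consistent with every test.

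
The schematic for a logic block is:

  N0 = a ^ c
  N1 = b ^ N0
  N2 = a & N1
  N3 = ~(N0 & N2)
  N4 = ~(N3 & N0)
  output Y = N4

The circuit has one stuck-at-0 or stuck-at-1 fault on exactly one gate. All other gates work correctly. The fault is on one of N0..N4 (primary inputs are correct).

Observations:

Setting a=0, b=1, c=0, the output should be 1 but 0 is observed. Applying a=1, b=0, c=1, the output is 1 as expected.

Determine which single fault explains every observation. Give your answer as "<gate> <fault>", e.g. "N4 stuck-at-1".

N0 stuck-at-1

Fault-free values for test 1 (a=0, b=1, c=0): N0=0, N1=1, N2=0, N3=1, N4=1, giving Y=1. Observed 0.
Test 1: faults giving observed 0 are {N0 stuck-at-1, N4 stuck-at-0}.
Test 2 (a=1, b=0, c=1): fault-free N0=0, N1=0, N2=0, N3=1, N4=1 → 1; observed 1. Eliminates N4 stuck-at-0.
Only N0 stuck-at-1 is consistent with every test.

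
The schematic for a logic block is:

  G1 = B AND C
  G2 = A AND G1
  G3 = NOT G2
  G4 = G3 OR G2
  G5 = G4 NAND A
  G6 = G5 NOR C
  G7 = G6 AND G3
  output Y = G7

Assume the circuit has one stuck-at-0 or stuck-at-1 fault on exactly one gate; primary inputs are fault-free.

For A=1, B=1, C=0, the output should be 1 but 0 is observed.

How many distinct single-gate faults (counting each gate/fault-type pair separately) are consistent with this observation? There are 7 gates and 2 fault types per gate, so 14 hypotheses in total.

Fault-free: G1=0, G2=0, G3=1, G4=1, G5=0, G6=1, G7=1 → 1. Observed 0.
  G1 stuck-at-0: output 1 ✗
  G1 stuck-at-1: output 0 ✓
  G2 stuck-at-0: output 1 ✗
  G2 stuck-at-1: output 0 ✓
  G3 stuck-at-0: output 0 ✓
  G3 stuck-at-1: output 1 ✗
  G4 stuck-at-0: output 0 ✓
  G4 stuck-at-1: output 1 ✗
  G5 stuck-at-0: output 1 ✗
  G5 stuck-at-1: output 0 ✓
  G6 stuck-at-0: output 0 ✓
  G6 stuck-at-1: output 1 ✗
  G7 stuck-at-0: output 0 ✓
  G7 stuck-at-1: output 1 ✗
Consistent faults: {G1 stuck-at-1, G2 stuck-at-1, G3 stuck-at-0, G4 stuck-at-0, G5 stuck-at-1, G6 stuck-at-0, G7 stuck-at-0} — 7 in all.

7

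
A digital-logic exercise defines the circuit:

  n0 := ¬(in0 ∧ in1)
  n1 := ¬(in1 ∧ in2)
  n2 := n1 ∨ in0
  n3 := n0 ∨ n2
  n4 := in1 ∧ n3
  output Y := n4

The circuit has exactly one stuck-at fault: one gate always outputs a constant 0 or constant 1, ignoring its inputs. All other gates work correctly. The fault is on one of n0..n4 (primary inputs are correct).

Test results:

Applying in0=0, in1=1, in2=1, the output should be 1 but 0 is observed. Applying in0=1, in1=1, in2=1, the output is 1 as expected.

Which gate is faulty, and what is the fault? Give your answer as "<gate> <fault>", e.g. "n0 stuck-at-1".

n0 stuck-at-0

Fault-free values for test 1 (in0=0, in1=1, in2=1): n0=1, n1=0, n2=0, n3=1, n4=1, giving Y=1. Observed 0.
Test 1: faults giving observed 0 are {n0 stuck-at-0, n3 stuck-at-0, n4 stuck-at-0}.
Test 2 (in0=1, in1=1, in2=1): fault-free n0=0, n1=0, n2=1, n3=1, n4=1 → 1; observed 1. Eliminates n3 stuck-at-0, n4 stuck-at-0.
Only n0 stuck-at-0 is consistent with every test.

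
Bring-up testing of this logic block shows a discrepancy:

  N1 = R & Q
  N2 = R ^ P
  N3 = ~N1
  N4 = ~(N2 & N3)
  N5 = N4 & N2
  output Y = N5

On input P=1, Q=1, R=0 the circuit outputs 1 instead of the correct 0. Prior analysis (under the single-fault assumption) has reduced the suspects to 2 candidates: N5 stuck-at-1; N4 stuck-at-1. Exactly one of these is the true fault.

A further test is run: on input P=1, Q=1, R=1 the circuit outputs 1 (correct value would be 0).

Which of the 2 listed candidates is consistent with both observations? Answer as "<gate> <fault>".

Evaluate each candidate on input P=1, Q=1, R=1:
  N5 stuck-at-1: N1=1, N2=0, N3=0, N4=1, N5=1 [stuck-at-1] → 1 — matches
  N4 stuck-at-1: N1=1, N2=0, N3=0, N4=1 [stuck-at-1], N5=0 → 0 — eliminated
Only N5 stuck-at-1 reproduces the observed 1.

N5 stuck-at-1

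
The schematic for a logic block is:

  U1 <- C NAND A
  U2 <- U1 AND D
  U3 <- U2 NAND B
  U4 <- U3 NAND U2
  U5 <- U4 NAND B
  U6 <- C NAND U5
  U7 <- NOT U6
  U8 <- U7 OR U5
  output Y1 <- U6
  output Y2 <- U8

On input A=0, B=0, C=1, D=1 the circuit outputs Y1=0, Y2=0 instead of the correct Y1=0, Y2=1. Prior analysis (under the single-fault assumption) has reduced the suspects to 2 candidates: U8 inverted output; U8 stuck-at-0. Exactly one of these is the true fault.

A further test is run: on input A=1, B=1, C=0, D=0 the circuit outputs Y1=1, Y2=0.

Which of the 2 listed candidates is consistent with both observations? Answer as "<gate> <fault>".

Evaluate each candidate on input A=1, B=1, C=0, D=0:
  U8 inverted output: U1=1, U2=0, U3=1, U4=1, U5=0, U6=1, U7=0, U8=1 [inverted output] → Y1=1, Y2=1 — eliminated
  U8 stuck-at-0: U1=1, U2=0, U3=1, U4=1, U5=0, U6=1, U7=0, U8=0 [stuck-at-0] → Y1=1, Y2=0 — matches
Only U8 stuck-at-0 reproduces the observed Y1=1, Y2=0.

U8 stuck-at-0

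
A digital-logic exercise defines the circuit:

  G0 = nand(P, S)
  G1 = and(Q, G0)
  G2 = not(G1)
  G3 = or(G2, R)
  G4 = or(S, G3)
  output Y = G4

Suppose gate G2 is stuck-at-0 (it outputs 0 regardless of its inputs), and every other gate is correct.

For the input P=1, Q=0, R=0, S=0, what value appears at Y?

0

Propagate with G2 forced: G0=1, G1=0, G2=0 [stuck-at-0], G3=0, G4=0.
So Y = 0. (Without the fault it would be 1.)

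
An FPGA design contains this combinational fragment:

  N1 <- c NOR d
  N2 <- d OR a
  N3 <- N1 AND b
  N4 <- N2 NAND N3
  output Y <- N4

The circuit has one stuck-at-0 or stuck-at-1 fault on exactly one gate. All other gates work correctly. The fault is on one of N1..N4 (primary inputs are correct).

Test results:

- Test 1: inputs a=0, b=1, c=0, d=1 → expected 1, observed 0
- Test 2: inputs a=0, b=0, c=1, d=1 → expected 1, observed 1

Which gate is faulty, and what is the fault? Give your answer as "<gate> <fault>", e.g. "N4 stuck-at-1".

Fault-free values for test 1 (a=0, b=1, c=0, d=1): N1=0, N2=1, N3=0, N4=1, giving Y=1. Observed 0.
Test 1: faults giving observed 0 are {N1 stuck-at-1, N3 stuck-at-1, N4 stuck-at-0}.
Test 2 (a=0, b=0, c=1, d=1): fault-free N1=0, N2=1, N3=0, N4=1 → 1; observed 1. Eliminates N3 stuck-at-1, N4 stuck-at-0.
Only N1 stuck-at-1 is consistent with every test.

N1 stuck-at-1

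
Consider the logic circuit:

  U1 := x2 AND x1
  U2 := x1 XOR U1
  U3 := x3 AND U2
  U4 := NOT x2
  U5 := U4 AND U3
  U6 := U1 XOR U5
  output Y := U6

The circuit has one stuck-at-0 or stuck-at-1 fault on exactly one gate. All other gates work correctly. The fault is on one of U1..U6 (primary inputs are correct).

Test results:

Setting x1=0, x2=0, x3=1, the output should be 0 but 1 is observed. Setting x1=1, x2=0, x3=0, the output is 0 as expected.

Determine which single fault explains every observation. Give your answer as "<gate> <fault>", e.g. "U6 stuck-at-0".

Fault-free values for test 1 (x1=0, x2=0, x3=1): U1=0, U2=0, U3=0, U4=1, U5=0, U6=0, giving Y=0. Observed 1.
Test 1: faults giving observed 1 are {U2 stuck-at-1, U3 stuck-at-1, U5 stuck-at-1, U6 stuck-at-1}.
Test 2 (x1=1, x2=0, x3=0): fault-free U1=0, U2=1, U3=0, U4=1, U5=0, U6=0 → 0; observed 0. Eliminates U3 stuck-at-1, U5 stuck-at-1, U6 stuck-at-1.
Only U2 stuck-at-1 is consistent with every test.

U2 stuck-at-1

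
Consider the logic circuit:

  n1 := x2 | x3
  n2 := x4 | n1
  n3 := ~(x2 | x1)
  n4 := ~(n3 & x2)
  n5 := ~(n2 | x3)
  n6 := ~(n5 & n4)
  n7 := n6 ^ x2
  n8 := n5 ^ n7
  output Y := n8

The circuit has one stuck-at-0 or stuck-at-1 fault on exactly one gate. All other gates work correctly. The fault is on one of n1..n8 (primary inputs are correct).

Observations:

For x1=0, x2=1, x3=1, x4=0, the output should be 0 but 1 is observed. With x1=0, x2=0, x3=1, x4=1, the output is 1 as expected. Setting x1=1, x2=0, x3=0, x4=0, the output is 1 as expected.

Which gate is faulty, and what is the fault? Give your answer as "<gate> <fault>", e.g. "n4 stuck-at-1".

Fault-free values for test 1 (x1=0, x2=1, x3=1, x4=0): n1=1, n2=1, n3=0, n4=1, n5=0, n6=1, n7=0, n8=0, giving Y=0. Observed 1.
Test 1: faults giving observed 1 are {n6 stuck-at-0, n7 stuck-at-1, n8 stuck-at-1}.
Test 2 (x1=0, x2=0, x3=1, x4=1): fault-free n1=1, n2=1, n3=1, n4=1, n5=0, n6=1, n7=1, n8=1 → 1; observed 1. Eliminates n6 stuck-at-0.
Test 3 (x1=1, x2=0, x3=0, x4=0): fault-free n1=0, n2=0, n3=0, n4=1, n5=1, n6=0, n7=0, n8=1 → 1; observed 1. Eliminates n7 stuck-at-1.
Only n8 stuck-at-1 is consistent with every test.

n8 stuck-at-1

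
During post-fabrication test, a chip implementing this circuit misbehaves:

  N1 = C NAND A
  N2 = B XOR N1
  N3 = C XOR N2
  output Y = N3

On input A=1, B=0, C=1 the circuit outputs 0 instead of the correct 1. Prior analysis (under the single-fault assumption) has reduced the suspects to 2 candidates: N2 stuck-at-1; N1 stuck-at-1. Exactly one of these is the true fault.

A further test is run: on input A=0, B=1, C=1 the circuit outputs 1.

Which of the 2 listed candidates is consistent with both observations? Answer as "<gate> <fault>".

Evaluate each candidate on input A=0, B=1, C=1:
  N2 stuck-at-1: N1=1, N2=1 [stuck-at-1], N3=0 → 0 — eliminated
  N1 stuck-at-1: N1=1 [stuck-at-1], N2=0, N3=1 → 1 — matches
Only N1 stuck-at-1 reproduces the observed 1.

N1 stuck-at-1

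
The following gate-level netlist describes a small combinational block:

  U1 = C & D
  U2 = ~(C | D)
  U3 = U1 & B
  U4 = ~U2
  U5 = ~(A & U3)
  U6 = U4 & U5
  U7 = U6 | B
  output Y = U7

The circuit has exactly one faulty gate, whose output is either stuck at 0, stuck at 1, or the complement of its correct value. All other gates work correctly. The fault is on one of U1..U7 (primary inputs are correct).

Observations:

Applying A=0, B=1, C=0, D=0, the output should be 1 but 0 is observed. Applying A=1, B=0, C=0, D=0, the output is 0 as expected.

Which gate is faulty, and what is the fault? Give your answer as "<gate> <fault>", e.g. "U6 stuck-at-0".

Fault-free values for test 1 (A=0, B=1, C=0, D=0): U1=0, U2=1, U3=0, U4=0, U5=1, U6=0, U7=1, giving Y=1. Observed 0.
Test 1: faults giving observed 0 are {U7 stuck-at-0, U7 inverted output}.
Test 2 (A=1, B=0, C=0, D=0): fault-free U1=0, U2=1, U3=0, U4=0, U5=1, U6=0, U7=0 → 0; observed 0. Eliminates U7 inverted output.
Only U7 stuck-at-0 is consistent with every test.

U7 stuck-at-0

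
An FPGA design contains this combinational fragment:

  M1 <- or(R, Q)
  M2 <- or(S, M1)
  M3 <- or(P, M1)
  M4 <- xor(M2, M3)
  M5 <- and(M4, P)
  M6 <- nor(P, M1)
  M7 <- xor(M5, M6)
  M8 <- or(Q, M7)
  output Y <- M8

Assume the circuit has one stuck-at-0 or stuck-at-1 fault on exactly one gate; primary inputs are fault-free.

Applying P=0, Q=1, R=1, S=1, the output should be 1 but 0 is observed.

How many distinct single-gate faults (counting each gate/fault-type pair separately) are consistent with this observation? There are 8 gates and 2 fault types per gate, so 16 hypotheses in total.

Fault-free: M1=1, M2=1, M3=1, M4=0, M5=0, M6=0, M7=0, M8=1 → 1. Observed 0.
  M1: none of the 2 fault types match ✗
  M2: none of the 2 fault types match ✗
  M3: none of the 2 fault types match ✗
  M4: none of the 2 fault types match ✗
  M5: none of the 2 fault types match ✗
  M6: none of the 2 fault types match ✗
  M7: none of the 2 fault types match ✗
  M8: stuck-at-0 ✓; others ✗
Consistent faults: {M8 stuck-at-0} — 1 in all.

1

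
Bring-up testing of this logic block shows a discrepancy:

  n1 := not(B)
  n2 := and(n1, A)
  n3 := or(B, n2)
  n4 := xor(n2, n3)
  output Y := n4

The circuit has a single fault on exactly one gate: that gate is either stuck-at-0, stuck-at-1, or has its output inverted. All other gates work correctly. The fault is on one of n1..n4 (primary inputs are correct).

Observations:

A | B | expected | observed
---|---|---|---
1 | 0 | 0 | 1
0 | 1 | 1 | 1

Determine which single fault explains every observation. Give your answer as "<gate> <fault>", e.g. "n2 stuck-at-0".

Fault-free values for test 1 (A=1, B=0): n1=1, n2=1, n3=1, n4=0, giving Y=0. Observed 1.
Test 1: faults giving observed 1 are {n3 stuck-at-0, n3 inverted output, n4 stuck-at-1, n4 inverted output}.
Test 2 (A=0, B=1): fault-free n1=0, n2=0, n3=1, n4=1 → 1; observed 1. Eliminates n3 stuck-at-0, n3 inverted output, n4 inverted output.
Only n4 stuck-at-1 is consistent with every test.

n4 stuck-at-1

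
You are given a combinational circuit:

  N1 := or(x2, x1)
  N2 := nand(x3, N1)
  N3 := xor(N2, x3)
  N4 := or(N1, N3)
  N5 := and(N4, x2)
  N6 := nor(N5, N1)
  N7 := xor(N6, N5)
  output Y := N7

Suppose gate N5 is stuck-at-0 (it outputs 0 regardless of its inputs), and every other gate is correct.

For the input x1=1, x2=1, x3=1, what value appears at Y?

0

Propagate with N5 forced: N1=1, N2=0, N3=1, N4=1, N5=0 [stuck-at-0], N6=0, N7=0.
So Y = 0. (Without the fault it would be 1.)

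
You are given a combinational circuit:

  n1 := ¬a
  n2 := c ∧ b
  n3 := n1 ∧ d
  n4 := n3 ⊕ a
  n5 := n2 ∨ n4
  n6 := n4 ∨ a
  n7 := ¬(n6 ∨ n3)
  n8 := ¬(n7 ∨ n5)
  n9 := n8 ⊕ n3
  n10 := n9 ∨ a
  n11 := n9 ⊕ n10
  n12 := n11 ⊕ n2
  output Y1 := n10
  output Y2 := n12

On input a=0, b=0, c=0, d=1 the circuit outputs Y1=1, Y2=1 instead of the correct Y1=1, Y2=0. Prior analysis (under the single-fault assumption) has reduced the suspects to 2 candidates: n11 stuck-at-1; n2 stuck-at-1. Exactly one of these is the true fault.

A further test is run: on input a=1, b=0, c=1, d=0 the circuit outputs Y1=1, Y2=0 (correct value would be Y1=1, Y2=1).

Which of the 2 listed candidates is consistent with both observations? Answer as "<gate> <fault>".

Evaluate each candidate on input a=1, b=0, c=1, d=0:
  n11 stuck-at-1: n1=0, n2=0, n3=0, n4=1, n5=1, n6=1, n7=0, n8=0, n9=0, n10=1, n11=1 [stuck-at-1], n12=1 → Y1=1, Y2=1 — eliminated
  n2 stuck-at-1: n1=0, n2=1 [stuck-at-1], n3=0, n4=1, n5=1, n6=1, n7=0, n8=0, n9=0, n10=1, n11=1, n12=0 → Y1=1, Y2=0 — matches
Only n2 stuck-at-1 reproduces the observed Y1=1, Y2=0.

n2 stuck-at-1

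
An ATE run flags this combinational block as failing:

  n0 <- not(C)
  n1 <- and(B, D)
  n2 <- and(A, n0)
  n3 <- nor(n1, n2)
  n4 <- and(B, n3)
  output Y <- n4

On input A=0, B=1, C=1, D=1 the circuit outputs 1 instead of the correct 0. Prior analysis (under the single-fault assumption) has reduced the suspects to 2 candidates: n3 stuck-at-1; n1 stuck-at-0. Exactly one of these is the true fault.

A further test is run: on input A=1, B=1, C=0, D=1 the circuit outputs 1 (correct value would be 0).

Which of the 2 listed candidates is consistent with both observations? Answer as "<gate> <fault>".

Evaluate each candidate on input A=1, B=1, C=0, D=1:
  n3 stuck-at-1: n0=1, n1=1, n2=1, n3=1 [stuck-at-1], n4=1 → 1 — matches
  n1 stuck-at-0: n0=1, n1=0 [stuck-at-0], n2=1, n3=0, n4=0 → 0 — eliminated
Only n3 stuck-at-1 reproduces the observed 1.

n3 stuck-at-1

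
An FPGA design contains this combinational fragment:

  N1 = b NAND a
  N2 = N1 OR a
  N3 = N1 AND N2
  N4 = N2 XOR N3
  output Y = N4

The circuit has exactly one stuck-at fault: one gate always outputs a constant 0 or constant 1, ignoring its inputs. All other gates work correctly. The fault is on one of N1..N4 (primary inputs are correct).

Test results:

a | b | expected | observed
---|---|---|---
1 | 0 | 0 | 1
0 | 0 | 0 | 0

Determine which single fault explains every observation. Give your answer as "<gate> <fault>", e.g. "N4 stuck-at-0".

N1 stuck-at-0

Fault-free values for test 1 (a=1, b=0): N1=1, N2=1, N3=1, N4=0, giving Y=0. Observed 1.
Test 1: faults giving observed 1 are {N1 stuck-at-0, N3 stuck-at-0, N4 stuck-at-1}.
Test 2 (a=0, b=0): fault-free N1=1, N2=1, N3=1, N4=0 → 0; observed 0. Eliminates N3 stuck-at-0, N4 stuck-at-1.
Only N1 stuck-at-0 is consistent with every test.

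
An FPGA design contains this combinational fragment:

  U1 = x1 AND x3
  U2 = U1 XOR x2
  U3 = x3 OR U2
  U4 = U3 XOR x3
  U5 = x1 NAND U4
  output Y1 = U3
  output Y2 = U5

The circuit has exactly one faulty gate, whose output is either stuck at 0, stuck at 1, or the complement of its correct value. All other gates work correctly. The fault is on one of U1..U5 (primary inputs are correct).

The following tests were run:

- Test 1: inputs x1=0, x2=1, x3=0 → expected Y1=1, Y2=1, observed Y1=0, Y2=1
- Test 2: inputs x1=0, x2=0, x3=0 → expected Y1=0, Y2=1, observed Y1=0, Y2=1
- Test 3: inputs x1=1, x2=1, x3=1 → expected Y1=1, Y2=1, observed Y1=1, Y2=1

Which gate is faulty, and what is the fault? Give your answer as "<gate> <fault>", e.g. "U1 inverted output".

Fault-free values for test 1 (x1=0, x2=1, x3=0): U1=0, U2=1, U3=1, U4=1, U5=1, giving Y1=1, Y2=1. Observed Y1=0, Y2=1.
Test 1: faults giving observed Y1=0, Y2=1 are {U1 stuck-at-1, U1 inverted output, U2 stuck-at-0, U2 inverted output, U3 stuck-at-0, U3 inverted output}.
Test 2 (x1=0, x2=0, x3=0): fault-free U1=0, U2=0, U3=0, U4=0, U5=1 → Y1=0, Y2=1; observed Y1=0, Y2=1. Eliminates U1 stuck-at-1, U1 inverted output, U2 inverted output, U3 inverted output.
Test 3 (x1=1, x2=1, x3=1): fault-free U1=1, U2=0, U3=1, U4=0, U5=1 → Y1=1, Y2=1; observed Y1=1, Y2=1. Eliminates U3 stuck-at-0.
Only U2 stuck-at-0 is consistent with every test.

U2 stuck-at-0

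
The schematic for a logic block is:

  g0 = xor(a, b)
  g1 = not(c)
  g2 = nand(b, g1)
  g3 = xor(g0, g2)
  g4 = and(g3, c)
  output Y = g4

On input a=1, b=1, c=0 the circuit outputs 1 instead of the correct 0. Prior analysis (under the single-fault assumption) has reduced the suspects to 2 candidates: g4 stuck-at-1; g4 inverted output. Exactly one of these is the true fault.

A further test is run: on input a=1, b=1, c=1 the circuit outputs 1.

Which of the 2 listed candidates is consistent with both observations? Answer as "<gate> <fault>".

Evaluate each candidate on input a=1, b=1, c=1:
  g4 stuck-at-1: g0=0, g1=0, g2=1, g3=1, g4=1 [stuck-at-1] → 1 — matches
  g4 inverted output: g0=0, g1=0, g2=1, g3=1, g4=0 [inverted output] → 0 — eliminated
Only g4 stuck-at-1 reproduces the observed 1.

g4 stuck-at-1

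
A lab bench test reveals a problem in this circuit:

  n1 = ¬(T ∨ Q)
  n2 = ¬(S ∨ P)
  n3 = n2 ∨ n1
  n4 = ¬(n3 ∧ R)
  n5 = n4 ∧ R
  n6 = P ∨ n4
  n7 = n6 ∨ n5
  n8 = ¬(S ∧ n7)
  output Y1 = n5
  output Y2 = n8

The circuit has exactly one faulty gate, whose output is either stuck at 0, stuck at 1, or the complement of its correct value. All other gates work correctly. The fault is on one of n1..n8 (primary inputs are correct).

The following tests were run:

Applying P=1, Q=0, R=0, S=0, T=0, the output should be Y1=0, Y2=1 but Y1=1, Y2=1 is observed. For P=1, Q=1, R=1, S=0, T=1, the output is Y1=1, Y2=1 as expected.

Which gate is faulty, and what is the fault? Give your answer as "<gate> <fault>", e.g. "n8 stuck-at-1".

n5 stuck-at-1

Fault-free values for test 1 (P=1, Q=0, R=0, S=0, T=0): n1=1, n2=0, n3=1, n4=1, n5=0, n6=1, n7=1, n8=1, giving Y1=0, Y2=1. Observed Y1=1, Y2=1.
Test 1: faults giving observed Y1=1, Y2=1 are {n5 stuck-at-1, n5 inverted output}.
Test 2 (P=1, Q=1, R=1, S=0, T=1): fault-free n1=0, n2=0, n3=0, n4=1, n5=1, n6=1, n7=1, n8=1 → Y1=1, Y2=1; observed Y1=1, Y2=1. Eliminates n5 inverted output.
Only n5 stuck-at-1 is consistent with every test.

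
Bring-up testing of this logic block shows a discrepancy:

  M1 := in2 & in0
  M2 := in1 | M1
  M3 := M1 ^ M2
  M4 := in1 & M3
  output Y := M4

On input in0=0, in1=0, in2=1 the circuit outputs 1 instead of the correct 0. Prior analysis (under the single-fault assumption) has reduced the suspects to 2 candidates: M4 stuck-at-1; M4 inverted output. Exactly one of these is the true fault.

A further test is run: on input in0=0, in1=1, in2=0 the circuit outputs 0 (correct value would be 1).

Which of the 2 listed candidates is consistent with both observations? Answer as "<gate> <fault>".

M4 inverted output

Evaluate each candidate on input in0=0, in1=1, in2=0:
  M4 stuck-at-1: M1=0, M2=1, M3=1, M4=1 [stuck-at-1] → 1 — eliminated
  M4 inverted output: M1=0, M2=1, M3=1, M4=0 [inverted output] → 0 — matches
Only M4 inverted output reproduces the observed 0.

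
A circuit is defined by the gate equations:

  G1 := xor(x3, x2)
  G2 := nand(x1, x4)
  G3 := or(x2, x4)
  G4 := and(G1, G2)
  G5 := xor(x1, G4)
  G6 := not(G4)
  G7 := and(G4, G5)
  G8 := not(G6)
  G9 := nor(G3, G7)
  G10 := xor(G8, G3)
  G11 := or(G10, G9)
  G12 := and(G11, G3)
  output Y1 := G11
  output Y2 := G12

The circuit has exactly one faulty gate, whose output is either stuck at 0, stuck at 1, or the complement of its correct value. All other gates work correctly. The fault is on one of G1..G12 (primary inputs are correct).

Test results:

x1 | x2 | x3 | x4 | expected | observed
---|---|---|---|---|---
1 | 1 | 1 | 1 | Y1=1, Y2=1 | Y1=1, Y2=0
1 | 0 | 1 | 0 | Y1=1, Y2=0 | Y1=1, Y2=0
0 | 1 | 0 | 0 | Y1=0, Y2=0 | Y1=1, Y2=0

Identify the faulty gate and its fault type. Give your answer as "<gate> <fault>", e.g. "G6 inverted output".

Fault-free values for test 1 (x1=1, x2=1, x3=1, x4=1): G1=0, G2=0, G3=1, G4=0, G5=1, G6=1, G7=0, G8=0, G9=0, G10=1, G11=1, G12=1, giving Y1=1, Y2=1. Observed Y1=1, Y2=0.
Test 1: faults giving observed Y1=1, Y2=0 are {G3 stuck-at-0, G3 inverted output, G12 stuck-at-0, G12 inverted output}.
Test 2 (x1=1, x2=0, x3=1, x4=0): fault-free G1=1, G2=1, G3=0, G4=1, G5=0, G6=0, G7=0, G8=1, G9=1, G10=1, G11=1, G12=0 → Y1=1, Y2=0; observed Y1=1, Y2=0. Eliminates G3 inverted output, G12 inverted output.
Test 3 (x1=0, x2=1, x3=0, x4=0): fault-free G1=1, G2=1, G3=1, G4=1, G5=1, G6=0, G7=1, G8=1, G9=0, G10=0, G11=0, G12=0 → Y1=0, Y2=0; observed Y1=1, Y2=0. Eliminates G12 stuck-at-0.
Only G3 stuck-at-0 is consistent with every test.

G3 stuck-at-0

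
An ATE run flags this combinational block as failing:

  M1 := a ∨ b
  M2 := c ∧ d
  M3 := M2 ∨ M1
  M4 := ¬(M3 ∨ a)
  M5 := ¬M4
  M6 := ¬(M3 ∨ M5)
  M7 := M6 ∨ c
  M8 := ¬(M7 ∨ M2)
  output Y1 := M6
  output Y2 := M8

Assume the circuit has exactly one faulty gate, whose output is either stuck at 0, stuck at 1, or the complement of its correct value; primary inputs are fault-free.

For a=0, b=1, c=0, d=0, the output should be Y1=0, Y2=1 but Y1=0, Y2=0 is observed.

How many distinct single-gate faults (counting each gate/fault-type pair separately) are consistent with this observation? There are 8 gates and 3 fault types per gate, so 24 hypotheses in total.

Fault-free: M1=1, M2=0, M3=1, M4=0, M5=1, M6=0, M7=0, M8=1 → Y1=0, Y2=1. Observed Y1=0, Y2=0.
  M1: none of the 3 fault types match ✗
  M2: stuck-at-1, inverted output ✓; others ✗
  M3: none of the 3 fault types match ✗
  M4: none of the 3 fault types match ✗
  M5: none of the 3 fault types match ✗
  M6: none of the 3 fault types match ✗
  M7: stuck-at-1, inverted output ✓; others ✗
  M8: stuck-at-0, inverted output ✓; others ✗
Consistent faults: {M2 stuck-at-1, M2 inverted output, M7 stuck-at-1, M7 inverted output, M8 stuck-at-0, M8 inverted output} — 6 in all.

6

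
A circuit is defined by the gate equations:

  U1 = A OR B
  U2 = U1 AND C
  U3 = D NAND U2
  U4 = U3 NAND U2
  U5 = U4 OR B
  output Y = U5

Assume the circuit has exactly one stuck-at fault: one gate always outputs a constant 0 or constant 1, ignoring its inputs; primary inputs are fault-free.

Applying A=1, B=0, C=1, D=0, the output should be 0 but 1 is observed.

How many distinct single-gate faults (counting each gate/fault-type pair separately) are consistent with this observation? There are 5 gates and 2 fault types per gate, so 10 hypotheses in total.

5

Fault-free: U1=1, U2=1, U3=1, U4=0, U5=0 → 0. Observed 1.
  U1 stuck-at-0: output 1 ✓
  U1 stuck-at-1: output 0 ✗
  U2 stuck-at-0: output 1 ✓
  U2 stuck-at-1: output 0 ✗
  U3 stuck-at-0: output 1 ✓
  U3 stuck-at-1: output 0 ✗
  U4 stuck-at-0: output 0 ✗
  U4 stuck-at-1: output 1 ✓
  U5 stuck-at-0: output 0 ✗
  U5 stuck-at-1: output 1 ✓
Consistent faults: {U1 stuck-at-0, U2 stuck-at-0, U3 stuck-at-0, U4 stuck-at-1, U5 stuck-at-1} — 5 in all.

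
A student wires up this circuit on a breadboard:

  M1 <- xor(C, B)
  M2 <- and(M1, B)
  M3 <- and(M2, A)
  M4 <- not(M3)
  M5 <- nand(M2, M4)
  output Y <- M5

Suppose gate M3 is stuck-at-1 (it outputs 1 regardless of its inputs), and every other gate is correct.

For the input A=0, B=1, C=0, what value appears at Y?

1

Propagate with M3 forced: M1=1, M2=1, M3=1 [stuck-at-1], M4=0, M5=1.
So Y = 1. (Without the fault it would be 0.)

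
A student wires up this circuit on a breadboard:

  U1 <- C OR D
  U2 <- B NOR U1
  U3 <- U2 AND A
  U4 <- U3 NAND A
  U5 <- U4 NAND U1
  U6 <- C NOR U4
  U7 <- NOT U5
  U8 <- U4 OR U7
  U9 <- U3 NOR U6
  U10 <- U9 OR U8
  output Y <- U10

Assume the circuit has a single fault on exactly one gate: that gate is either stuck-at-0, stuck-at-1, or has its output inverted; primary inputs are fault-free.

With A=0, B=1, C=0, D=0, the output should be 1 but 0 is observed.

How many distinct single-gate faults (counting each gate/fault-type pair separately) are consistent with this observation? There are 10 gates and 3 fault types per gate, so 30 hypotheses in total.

4

Fault-free: U1=0, U2=0, U3=0, U4=1, U5=1, U6=0, U7=0, U8=1, U9=1, U10=1 → 1. Observed 0.
  U1: none of the 3 fault types match ✗
  U2: none of the 3 fault types match ✗
  U3: none of the 3 fault types match ✗
  U4: stuck-at-0, inverted output ✓; others ✗
  U5: none of the 3 fault types match ✗
  U6: none of the 3 fault types match ✗
  U7: none of the 3 fault types match ✗
  U8: none of the 3 fault types match ✗
  U9: none of the 3 fault types match ✗
  U10: stuck-at-0, inverted output ✓; others ✗
Consistent faults: {U4 stuck-at-0, U4 inverted output, U10 stuck-at-0, U10 inverted output} — 4 in all.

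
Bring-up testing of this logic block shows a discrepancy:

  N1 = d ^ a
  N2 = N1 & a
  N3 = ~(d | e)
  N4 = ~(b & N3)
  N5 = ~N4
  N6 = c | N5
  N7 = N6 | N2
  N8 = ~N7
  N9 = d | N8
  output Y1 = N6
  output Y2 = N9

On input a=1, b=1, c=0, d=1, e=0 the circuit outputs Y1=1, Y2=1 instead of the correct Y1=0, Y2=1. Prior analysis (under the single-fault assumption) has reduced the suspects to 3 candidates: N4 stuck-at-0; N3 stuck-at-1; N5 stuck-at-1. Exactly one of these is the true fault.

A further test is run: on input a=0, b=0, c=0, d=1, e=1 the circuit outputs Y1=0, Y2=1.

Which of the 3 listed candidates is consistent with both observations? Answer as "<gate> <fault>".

N3 stuck-at-1

Evaluate each candidate on input a=0, b=0, c=0, d=1, e=1:
  N4 stuck-at-0: N1=1, N2=0, N3=0, N4=0 [stuck-at-0], N5=1, N6=1, N7=1, N8=0, N9=1 → Y1=1, Y2=1 — eliminated
  N3 stuck-at-1: N1=1, N2=0, N3=1 [stuck-at-1], N4=1, N5=0, N6=0, N7=0, N8=1, N9=1 → Y1=0, Y2=1 — matches
  N5 stuck-at-1: N1=1, N2=0, N3=0, N4=1, N5=1 [stuck-at-1], N6=1, N7=1, N8=0, N9=1 → Y1=1, Y2=1 — eliminated
Only N3 stuck-at-1 reproduces the observed Y1=0, Y2=1.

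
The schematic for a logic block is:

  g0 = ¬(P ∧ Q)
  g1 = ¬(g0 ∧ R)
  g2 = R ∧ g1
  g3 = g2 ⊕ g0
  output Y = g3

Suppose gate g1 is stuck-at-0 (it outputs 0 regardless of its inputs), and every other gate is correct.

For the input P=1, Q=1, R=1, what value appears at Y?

Propagate with g1 forced: g0=0, g1=0 [stuck-at-0], g2=0, g3=0.
So Y = 0. (Without the fault it would be 1.)

0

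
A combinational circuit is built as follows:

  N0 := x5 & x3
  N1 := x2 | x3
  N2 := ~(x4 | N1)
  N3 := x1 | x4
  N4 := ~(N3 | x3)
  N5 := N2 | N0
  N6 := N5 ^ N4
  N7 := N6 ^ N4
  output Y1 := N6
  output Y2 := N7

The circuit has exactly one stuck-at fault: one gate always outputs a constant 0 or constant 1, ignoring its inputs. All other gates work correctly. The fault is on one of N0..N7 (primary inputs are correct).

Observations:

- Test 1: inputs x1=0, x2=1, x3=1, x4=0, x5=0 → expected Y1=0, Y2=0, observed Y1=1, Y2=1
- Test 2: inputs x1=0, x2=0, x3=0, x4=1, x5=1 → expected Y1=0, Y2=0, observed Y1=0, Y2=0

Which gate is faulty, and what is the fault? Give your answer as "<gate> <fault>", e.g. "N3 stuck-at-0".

N1 stuck-at-0

Fault-free values for test 1 (x1=0, x2=1, x3=1, x4=0, x5=0): N0=0, N1=1, N2=0, N3=0, N4=0, N5=0, N6=0, N7=0, giving Y1=0, Y2=0. Observed Y1=1, Y2=1.
Test 1: faults giving observed Y1=1, Y2=1 are {N0 stuck-at-1, N1 stuck-at-0, N2 stuck-at-1, N5 stuck-at-1, N6 stuck-at-1}.
Test 2 (x1=0, x2=0, x3=0, x4=1, x5=1): fault-free N0=0, N1=0, N2=0, N3=1, N4=0, N5=0, N6=0, N7=0 → Y1=0, Y2=0; observed Y1=0, Y2=0. Eliminates N0 stuck-at-1, N2 stuck-at-1, N5 stuck-at-1, N6 stuck-at-1.
Only N1 stuck-at-0 is consistent with every test.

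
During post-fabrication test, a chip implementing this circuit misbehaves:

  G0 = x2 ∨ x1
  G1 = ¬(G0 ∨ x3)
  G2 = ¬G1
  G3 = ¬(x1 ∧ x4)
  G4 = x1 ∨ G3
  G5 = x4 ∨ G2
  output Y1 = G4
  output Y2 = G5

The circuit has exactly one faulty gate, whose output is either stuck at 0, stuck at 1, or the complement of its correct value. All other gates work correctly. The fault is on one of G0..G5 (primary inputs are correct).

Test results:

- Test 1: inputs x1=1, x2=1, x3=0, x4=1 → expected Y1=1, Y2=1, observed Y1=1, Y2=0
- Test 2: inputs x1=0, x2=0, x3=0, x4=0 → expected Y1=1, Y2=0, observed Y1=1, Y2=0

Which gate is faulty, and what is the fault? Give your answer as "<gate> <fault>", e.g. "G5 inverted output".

G5 stuck-at-0

Fault-free values for test 1 (x1=1, x2=1, x3=0, x4=1): G0=1, G1=0, G2=1, G3=0, G4=1, G5=1, giving Y1=1, Y2=1. Observed Y1=1, Y2=0.
Test 1: faults giving observed Y1=1, Y2=0 are {G5 stuck-at-0, G5 inverted output}.
Test 2 (x1=0, x2=0, x3=0, x4=0): fault-free G0=0, G1=1, G2=0, G3=1, G4=1, G5=0 → Y1=1, Y2=0; observed Y1=1, Y2=0. Eliminates G5 inverted output.
Only G5 stuck-at-0 is consistent with every test.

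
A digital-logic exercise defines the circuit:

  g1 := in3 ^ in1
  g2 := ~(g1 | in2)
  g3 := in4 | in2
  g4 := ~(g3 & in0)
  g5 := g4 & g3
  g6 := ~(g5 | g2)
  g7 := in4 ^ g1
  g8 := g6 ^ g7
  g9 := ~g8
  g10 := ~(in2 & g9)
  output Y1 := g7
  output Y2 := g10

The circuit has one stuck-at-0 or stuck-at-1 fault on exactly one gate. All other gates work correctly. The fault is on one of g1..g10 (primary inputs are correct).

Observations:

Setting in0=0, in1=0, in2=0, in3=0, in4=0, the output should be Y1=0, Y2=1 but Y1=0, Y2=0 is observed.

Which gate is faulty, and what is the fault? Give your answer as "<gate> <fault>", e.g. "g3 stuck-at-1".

Fault-free values for test 1 (in0=0, in1=0, in2=0, in3=0, in4=0): g1=0, g2=1, g3=0, g4=1, g5=0, g6=0, g7=0, g8=0, g9=1, g10=1, giving Y1=0, Y2=1. Observed Y1=0, Y2=0.
Test 1: faults giving observed Y1=0, Y2=0 are {g10 stuck-at-0}.
Only g10 stuck-at-0 is consistent with every test.

g10 stuck-at-0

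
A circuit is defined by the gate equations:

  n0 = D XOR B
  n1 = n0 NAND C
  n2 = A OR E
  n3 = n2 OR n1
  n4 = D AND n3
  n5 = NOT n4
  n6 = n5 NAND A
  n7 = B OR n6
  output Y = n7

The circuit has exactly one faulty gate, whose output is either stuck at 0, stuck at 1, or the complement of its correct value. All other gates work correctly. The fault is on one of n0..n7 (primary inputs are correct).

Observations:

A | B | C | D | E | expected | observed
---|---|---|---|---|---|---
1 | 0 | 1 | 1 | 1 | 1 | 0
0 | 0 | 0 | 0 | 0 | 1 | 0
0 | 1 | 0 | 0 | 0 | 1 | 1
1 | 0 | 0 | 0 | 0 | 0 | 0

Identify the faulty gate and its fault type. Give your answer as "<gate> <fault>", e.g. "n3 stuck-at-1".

Fault-free values for test 1 (A=1, B=0, C=1, D=1, E=1): n0=1, n1=0, n2=1, n3=1, n4=1, n5=0, n6=1, n7=1, giving Y=1. Observed 0.
Test 1: faults giving observed 0 are {n2 stuck-at-0, n2 inverted output, n3 stuck-at-0, n3 inverted output, n4 stuck-at-0, n4 inverted output, n5 stuck-at-1, n5 inverted output, n6 stuck-at-0, n6 inverted output, n7 stuck-at-0, n7 inverted output}.
Test 2 (A=0, B=0, C=0, D=0, E=0): fault-free n0=0, n1=1, n2=0, n3=1, n4=0, n5=1, n6=1, n7=1 → 1; observed 0. Eliminates n2 stuck-at-0, n2 inverted output, n3 stuck-at-0, n3 inverted output, n4 stuck-at-0, n4 inverted output, n5 stuck-at-1, n5 inverted output.
Test 3 (A=0, B=1, C=0, D=0, E=0): fault-free n0=1, n1=1, n2=0, n3=1, n4=0, n5=1, n6=1, n7=1 → 1; observed 1. Eliminates n7 stuck-at-0, n7 inverted output.
Test 4 (A=1, B=0, C=0, D=0, E=0): fault-free n0=0, n1=1, n2=1, n3=1, n4=0, n5=1, n6=0, n7=0 → 0; observed 0. Eliminates n6 inverted output.
Only n6 stuck-at-0 is consistent with every test.

n6 stuck-at-0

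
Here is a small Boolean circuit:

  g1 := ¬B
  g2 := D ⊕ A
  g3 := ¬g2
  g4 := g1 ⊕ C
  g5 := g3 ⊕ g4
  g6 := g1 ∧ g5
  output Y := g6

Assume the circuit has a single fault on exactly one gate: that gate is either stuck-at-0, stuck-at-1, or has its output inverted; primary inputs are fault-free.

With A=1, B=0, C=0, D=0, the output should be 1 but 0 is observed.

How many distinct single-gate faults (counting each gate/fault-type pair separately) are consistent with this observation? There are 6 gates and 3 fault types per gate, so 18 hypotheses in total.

Fault-free: g1=1, g2=1, g3=0, g4=1, g5=1, g6=1 → 1. Observed 0.
  g1: stuck-at-0, inverted output ✓; others ✗
  g2: stuck-at-0, inverted output ✓; others ✗
  g3: stuck-at-1, inverted output ✓; others ✗
  g4: stuck-at-0, inverted output ✓; others ✗
  g5: stuck-at-0, inverted output ✓; others ✗
  g6: stuck-at-0, inverted output ✓; others ✗
Consistent faults: {g1 stuck-at-0, g1 inverted output, g2 stuck-at-0, g2 inverted output, g3 stuck-at-1, g3 inverted output, g4 stuck-at-0, g4 inverted output, g5 stuck-at-0, g5 inverted output, g6 stuck-at-0, g6 inverted output} — 12 in all.

12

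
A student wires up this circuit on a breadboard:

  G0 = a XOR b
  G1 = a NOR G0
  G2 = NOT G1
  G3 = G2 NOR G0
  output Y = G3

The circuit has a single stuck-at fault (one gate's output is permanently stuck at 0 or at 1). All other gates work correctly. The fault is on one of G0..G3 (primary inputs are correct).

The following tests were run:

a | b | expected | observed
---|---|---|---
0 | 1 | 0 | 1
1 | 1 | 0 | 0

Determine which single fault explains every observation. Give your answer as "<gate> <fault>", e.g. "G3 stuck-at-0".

Fault-free values for test 1 (a=0, b=1): G0=1, G1=0, G2=1, G3=0, giving Y=0. Observed 1.
Test 1: faults giving observed 1 are {G0 stuck-at-0, G3 stuck-at-1}.
Test 2 (a=1, b=1): fault-free G0=0, G1=0, G2=1, G3=0 → 0; observed 0. Eliminates G3 stuck-at-1.
Only G0 stuck-at-0 is consistent with every test.

G0 stuck-at-0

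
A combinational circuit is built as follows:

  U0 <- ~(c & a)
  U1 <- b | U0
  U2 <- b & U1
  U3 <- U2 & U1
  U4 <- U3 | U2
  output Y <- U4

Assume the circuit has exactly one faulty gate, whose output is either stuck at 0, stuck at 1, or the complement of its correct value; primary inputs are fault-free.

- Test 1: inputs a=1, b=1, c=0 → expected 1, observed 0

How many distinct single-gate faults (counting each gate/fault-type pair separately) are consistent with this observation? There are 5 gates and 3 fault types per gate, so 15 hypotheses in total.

6

Fault-free: U0=1, U1=1, U2=1, U3=1, U4=1 → 1. Observed 0.
  U0: none of the 3 fault types match ✗
  U1: stuck-at-0, inverted output ✓; others ✗
  U2: stuck-at-0, inverted output ✓; others ✗
  U3: none of the 3 fault types match ✗
  U4: stuck-at-0, inverted output ✓; others ✗
Consistent faults: {U1 stuck-at-0, U1 inverted output, U2 stuck-at-0, U2 inverted output, U4 stuck-at-0, U4 inverted output} — 6 in all.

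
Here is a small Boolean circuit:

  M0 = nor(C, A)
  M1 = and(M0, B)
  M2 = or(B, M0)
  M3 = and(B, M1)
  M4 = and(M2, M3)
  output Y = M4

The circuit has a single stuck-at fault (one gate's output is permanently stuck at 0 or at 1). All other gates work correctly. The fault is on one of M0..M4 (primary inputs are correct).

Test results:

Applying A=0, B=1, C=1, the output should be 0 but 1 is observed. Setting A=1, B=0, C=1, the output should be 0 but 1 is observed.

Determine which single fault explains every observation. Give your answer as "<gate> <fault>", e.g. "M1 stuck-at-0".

M4 stuck-at-1

Fault-free values for test 1 (A=0, B=1, C=1): M0=0, M1=0, M2=1, M3=0, M4=0, giving Y=0. Observed 1.
Test 1: faults giving observed 1 are {M0 stuck-at-1, M1 stuck-at-1, M3 stuck-at-1, M4 stuck-at-1}.
Test 2 (A=1, B=0, C=1): fault-free M0=0, M1=0, M2=0, M3=0, M4=0 → 0; observed 1. Eliminates M0 stuck-at-1, M1 stuck-at-1, M3 stuck-at-1.
Only M4 stuck-at-1 is consistent with every test.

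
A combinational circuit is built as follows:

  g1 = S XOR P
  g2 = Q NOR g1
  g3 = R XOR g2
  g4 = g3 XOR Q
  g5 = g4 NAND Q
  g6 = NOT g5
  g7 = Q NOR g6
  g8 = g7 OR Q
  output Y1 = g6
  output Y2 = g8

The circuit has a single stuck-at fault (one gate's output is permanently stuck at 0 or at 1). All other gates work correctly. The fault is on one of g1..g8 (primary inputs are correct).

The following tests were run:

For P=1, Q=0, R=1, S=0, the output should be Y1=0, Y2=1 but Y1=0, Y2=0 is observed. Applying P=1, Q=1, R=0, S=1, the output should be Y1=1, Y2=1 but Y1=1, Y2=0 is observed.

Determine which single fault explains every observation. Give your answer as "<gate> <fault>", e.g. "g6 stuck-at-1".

Fault-free values for test 1 (P=1, Q=0, R=1, S=0): g1=1, g2=0, g3=1, g4=1, g5=1, g6=0, g7=1, g8=1, giving Y1=0, Y2=1. Observed Y1=0, Y2=0.
Test 1: faults giving observed Y1=0, Y2=0 are {g7 stuck-at-0, g8 stuck-at-0}.
Test 2 (P=1, Q=1, R=0, S=1): fault-free g1=0, g2=0, g3=0, g4=1, g5=0, g6=1, g7=0, g8=1 → Y1=1, Y2=1; observed Y1=1, Y2=0. Eliminates g7 stuck-at-0.
Only g8 stuck-at-0 is consistent with every test.

g8 stuck-at-0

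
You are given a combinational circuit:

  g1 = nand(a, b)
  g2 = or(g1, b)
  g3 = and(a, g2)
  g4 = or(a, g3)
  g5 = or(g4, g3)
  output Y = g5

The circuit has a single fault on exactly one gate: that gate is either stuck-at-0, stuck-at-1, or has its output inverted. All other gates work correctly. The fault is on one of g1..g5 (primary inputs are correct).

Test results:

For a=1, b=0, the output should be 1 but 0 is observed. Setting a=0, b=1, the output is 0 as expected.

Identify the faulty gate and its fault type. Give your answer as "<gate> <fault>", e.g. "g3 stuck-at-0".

Fault-free values for test 1 (a=1, b=0): g1=1, g2=1, g3=1, g4=1, g5=1, giving Y=1. Observed 0.
Test 1: faults giving observed 0 are {g5 stuck-at-0, g5 inverted output}.
Test 2 (a=0, b=1): fault-free g1=1, g2=1, g3=0, g4=0, g5=0 → 0; observed 0. Eliminates g5 inverted output.
Only g5 stuck-at-0 is consistent with every test.

g5 stuck-at-0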